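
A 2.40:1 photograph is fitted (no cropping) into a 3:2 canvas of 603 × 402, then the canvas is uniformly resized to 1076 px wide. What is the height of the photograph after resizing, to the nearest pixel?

Fitted into 603×402, the photograph spans the width; its height is 603 / 2.400 ≈ 251.25 px.
Scaling 603 → 1076 is ×1.7844, so the height becomes 251.25 × 1.7844 ≈ 448.33 px.

448 px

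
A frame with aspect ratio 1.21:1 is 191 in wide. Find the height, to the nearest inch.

158 in

Height = 191 / 1.210 = 157.85.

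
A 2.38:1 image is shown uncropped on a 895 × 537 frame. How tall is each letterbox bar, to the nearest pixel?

80 px

2.38:1 is wider than 5:3, so it spans the full width.
Content height = 895 / 2.380 ≈ 376.05 px.
Leftover height: 537 − 376.05 = 160.95 px → 80.47 each side.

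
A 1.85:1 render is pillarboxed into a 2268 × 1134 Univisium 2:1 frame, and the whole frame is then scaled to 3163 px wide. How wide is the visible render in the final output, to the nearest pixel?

2926 px

In the 2268×1134 frame the render fills the height: width = 1134 × 1.850 ≈ 2097.90 px.
Scaling 2268 → 3163 is ×1.3946, so the width becomes 2097.90 × 1.3946 ≈ 2925.78 px.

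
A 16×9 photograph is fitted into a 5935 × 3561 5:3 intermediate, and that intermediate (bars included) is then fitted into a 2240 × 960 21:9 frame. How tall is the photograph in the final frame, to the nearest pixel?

900 px

Inside the 5935×3561 canvas the photograph is width-limited at 5935.00 × 3338.44.
5:3 in 2240×960: fills the height, so the intermediate becomes 1600.00 × 960.00 — a scale of ×0.2696.
Applying the same ×0.2696: 3338.44 → 900.00.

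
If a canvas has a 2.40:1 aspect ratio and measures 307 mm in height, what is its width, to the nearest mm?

737 mm

At 2.40:1, 307 × 2.400 ≈ 736.80.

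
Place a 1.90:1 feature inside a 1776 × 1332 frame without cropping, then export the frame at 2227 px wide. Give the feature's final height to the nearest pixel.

1172 px

At 1776×1332 the feature is width-limited, so height = 1776 / 1.900 ≈ 934.74 px.
The frame scales by 2227/1776 = 1.2539; 934.74 × 1.2539 ≈ 1172.11 px.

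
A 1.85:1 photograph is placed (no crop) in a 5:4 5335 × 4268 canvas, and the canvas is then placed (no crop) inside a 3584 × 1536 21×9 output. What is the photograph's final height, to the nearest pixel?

1038 px

Inside the 5335×4268 canvas the photograph is width-limited at 5335.00 × 2883.78.
The 5:4 canvas is height-limited in 3584×1536, giving 1920.00 × 1536.00; scale factor 0.3599.
The photograph scales with it: height 2883.78 × 0.3599 ≈ 1037.84.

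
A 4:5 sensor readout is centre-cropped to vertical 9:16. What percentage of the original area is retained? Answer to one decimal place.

The height stays; only width is cut (since vertical 9:16 is narrower than 4:5).
(0.562)/(0.800) ≈ 0.703 of the area survives.

70.3%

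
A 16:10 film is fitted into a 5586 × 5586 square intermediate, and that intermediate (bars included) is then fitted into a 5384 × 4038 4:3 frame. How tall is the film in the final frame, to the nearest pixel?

Inside the 5586×5586 canvas the film is width-limited at 5586.00 × 3491.25.
The square canvas is height-limited in 5384×4038, giving 4038.00 × 4038.00; scale factor 0.7229.
Applying the same ×0.7229: 3491.25 → 2523.75.

2524 px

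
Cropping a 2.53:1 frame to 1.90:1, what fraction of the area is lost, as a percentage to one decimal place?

24.9%

1.90:1 is narrower than 2.53:1, so the crop keeps the full height and trims the width.
Area ratio = (1.900)/(2.530) = 75.10%; the remaining 24.90% is cropped out.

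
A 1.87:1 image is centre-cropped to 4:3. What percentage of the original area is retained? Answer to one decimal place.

71.3%

Going from 1.87:1 to 4:3 means cutting width while keeping height.
(1.333)/(1.870) ≈ 0.713 of the area survives.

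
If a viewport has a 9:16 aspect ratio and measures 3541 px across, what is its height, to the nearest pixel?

6295 px

At 9:16, 3541·16/9 ≈ 6295.11.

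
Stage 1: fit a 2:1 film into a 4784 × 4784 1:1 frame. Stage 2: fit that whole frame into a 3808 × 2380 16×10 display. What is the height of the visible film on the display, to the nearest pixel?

1190 px

2:1 in 4784×4784: fills the width, so the film is 4784.00 × 2392.00.
The 1:1 canvas is height-limited in 3808×2380, giving 2380.00 × 2380.00; scale factor 0.4975.
So the film's height is 2392.00 × 0.4975 ≈ 1190.00.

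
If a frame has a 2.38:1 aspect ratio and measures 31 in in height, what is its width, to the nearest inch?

At 2.38:1, 31 × 2.380 ≈ 73.78.

74 in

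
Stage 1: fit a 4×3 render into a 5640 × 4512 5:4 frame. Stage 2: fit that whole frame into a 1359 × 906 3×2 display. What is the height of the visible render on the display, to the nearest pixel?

4×3 in 5640×4512: fills the width, so the render is 5640.00 × 4230.00.
Second fit — the 5:4 canvas into 1359×906 spans the height: 1132.50 × 906.00 (×0.2008 from 5640×4512).
Applying the same ×0.2008: 4230.00 → 849.38.

849 px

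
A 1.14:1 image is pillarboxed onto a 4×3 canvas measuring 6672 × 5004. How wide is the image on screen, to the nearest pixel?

5705 px

Since 1.140 < 1.333, the image is height-limited.
The image is 5004 × 1.140 ≈ 5704.56 px wide.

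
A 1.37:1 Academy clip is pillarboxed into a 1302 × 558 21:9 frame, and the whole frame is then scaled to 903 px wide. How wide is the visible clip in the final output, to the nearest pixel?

Fitted into 1302×558, the clip spans the height; its width is 558 × 1.370 ≈ 764.46 px.
The frame scales by 903/1302 = 0.6935; 764.46 × 0.6935 ≈ 530.19 px.

530 px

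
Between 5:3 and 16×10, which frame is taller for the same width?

16×10

5:3 = 1.667 and 16×10 = 1.6; 1.667 > 1.6. The smaller width-to-height ratio is the taller frame.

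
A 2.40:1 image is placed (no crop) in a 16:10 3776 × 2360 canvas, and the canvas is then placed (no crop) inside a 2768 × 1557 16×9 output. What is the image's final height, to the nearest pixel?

2.40:1 in 3776×2360: fills the width, so the image is 3776.00 × 1573.33.
The 16:10 canvas is height-limited in 2768×1557, giving 2491.20 × 1557.00; scale factor 0.6597.
Applying the same ×0.6597: 1573.33 → 1038.00.

1038 px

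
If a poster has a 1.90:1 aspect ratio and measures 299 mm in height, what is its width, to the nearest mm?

568 mm

299 × 1.900 = 568.10.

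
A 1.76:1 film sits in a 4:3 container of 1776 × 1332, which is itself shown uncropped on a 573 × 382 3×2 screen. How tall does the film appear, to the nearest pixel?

289 px

1.76:1 in 1776×1332: fills the width, so the film is 1776.00 × 1009.09.
4:3 in 573×382: fills the height, so the intermediate becomes 509.33 × 382.00 — a scale of ×0.2868.
The film scales with it: height 1009.09 × 0.2868 ≈ 289.39.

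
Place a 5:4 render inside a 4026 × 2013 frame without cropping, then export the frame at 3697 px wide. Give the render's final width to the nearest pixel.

At 4026×2013 the render is height-limited, so width = 2013 × 5/4 ≈ 2516.25 px.
The frame scales by 3697/4026 = 0.9183; 2516.25 × 0.9183 ≈ 2310.62 px.

2311 px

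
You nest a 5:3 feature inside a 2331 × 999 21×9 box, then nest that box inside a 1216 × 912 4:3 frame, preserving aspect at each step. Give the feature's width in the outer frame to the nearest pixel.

First fit — 5:3 into 2331×999 spans the height: 1665.00 × 999.00.
Second fit — the 21×9 canvas into 1216×912 spans the width: 1216.00 × 521.14 (×0.5217 from 2331×999).
So the feature's width is 1665.00 × 0.5217 ≈ 868.57.

869 px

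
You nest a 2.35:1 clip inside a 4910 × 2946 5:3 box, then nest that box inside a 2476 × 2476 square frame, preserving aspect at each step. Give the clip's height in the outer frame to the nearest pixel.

1054 px

Inside the 4910×2946 canvas the clip is width-limited at 4910.00 × 2089.36.
The 5:3 canvas is width-limited in 2476×2476, giving 2476.00 × 1485.60; scale factor 0.5043.
So the clip's height is 2089.36 × 0.5043 ≈ 1053.62.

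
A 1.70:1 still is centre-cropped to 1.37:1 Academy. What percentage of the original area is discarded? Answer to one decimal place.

Going from 1.70:1 to 1.37:1 Academy means cutting width while keeping height.
Area ratio = (1.370)/(1.700) = 80.59%; the remaining 19.41% is cropped out.

19.4%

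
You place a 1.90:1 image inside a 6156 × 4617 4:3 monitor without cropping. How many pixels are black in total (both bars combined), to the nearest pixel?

8476812 pixels

1.90:1 (1.900) > 4:3 (1.333), so the image fills the width.
The image is 6156 / 1.900 ≈ 3240.0000 px tall.
Black = 4617 − 3240.0000 = 1377.0000 px.
That's 1377.0000 × 6156 ≈ 8476812 black pixels.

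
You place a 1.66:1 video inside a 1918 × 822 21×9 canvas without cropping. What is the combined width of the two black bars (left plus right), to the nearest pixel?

1.66:1 is narrower than 21×9, so it spans the full height.
Content width = 822 × 1.660 ≈ 1364.52 px.
Black = 1918 − 1364.52 = 553.48 px.

553 px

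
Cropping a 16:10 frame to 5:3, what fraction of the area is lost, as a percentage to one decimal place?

5:3 is wider than 16:10, so the crop keeps the full width and trims the height.
Fraction kept = (1.600)/(1.667) ≈ 96.00%, so 4.00% is lost.

4.0%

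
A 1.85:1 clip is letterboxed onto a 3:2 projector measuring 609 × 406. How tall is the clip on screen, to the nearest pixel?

1.85:1 (1.850) > 3:2 (1.500), so the clip fills the width.
That makes the image 329.19 px tall (609 / 1.850).

329 px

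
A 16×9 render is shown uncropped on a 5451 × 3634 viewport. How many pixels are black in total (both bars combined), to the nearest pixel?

3095146 pixels

16×9 is wider than 3:2, so it spans the full width.
Content height = 5451 × 9/16 ≈ 3066.1875 px.
Black = 3634 − 3066.1875 = 567.8125 px.
That's 567.8125 × 5451 ≈ 3095146 black pixels.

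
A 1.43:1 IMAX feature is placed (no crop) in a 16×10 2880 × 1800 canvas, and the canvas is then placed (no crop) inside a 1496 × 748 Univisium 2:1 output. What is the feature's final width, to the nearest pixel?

1070 px

1.43:1 IMAX in 2880×1800: fills the height, so the feature is 2574.00 × 1800.00.
16×10 in 1496×748: fills the height, so the intermediate becomes 1196.80 × 748.00 — a scale of ×0.4156.
Applying the same ×0.4156: 2574.00 → 1069.64.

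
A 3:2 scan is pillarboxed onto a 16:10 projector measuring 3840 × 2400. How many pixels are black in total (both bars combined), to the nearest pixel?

3:2 is narrower than 16:10, so it spans the full height.
The scan is 2400 × 3/2 ≈ 3600.0000 px wide.
Leftover width: 3840 − 3600.0000 = 240.0000 px.
That's 240.0000 × 2400 ≈ 576000 black pixels.

576000 pixels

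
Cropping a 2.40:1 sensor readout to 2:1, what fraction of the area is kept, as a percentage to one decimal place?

83.3%

2:1 is narrower than 2.40:1, so the crop keeps the full height and trims the width.
Fraction kept = (2.000)/(2.400) ≈ 83.33%.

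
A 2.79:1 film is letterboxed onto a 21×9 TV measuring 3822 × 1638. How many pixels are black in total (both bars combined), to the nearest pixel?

1024707 pixels

2.79:1 is wider than 21×9, so it spans the full width.
That makes the image 1369.8925 px tall (3822 / 2.790).
Black = 1638 − 1369.8925 = 268.1075 px.
That's 268.1075 × 3822 ≈ 1024707 black pixels.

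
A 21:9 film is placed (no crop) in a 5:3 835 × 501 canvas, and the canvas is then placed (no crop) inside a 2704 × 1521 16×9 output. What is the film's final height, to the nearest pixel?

Inside the 835×501 canvas the film is width-limited at 835.00 × 357.86.
Second fit — the 5:3 canvas into 2704×1521 spans the height: 2535.00 × 1521.00 (×3.0359 from 835×501).
Applying the same ×3.0359: 357.86 → 1086.43.

1086 px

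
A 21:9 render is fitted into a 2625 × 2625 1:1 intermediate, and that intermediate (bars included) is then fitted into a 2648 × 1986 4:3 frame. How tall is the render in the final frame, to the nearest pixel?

851 px

21:9 in 2625×2625: fills the width, so the render is 2625.00 × 1125.00.
The 1:1 canvas is height-limited in 2648×1986, giving 1986.00 × 1986.00; scale factor 0.7566.
The render scales with it: height 1125.00 × 0.7566 ≈ 851.14.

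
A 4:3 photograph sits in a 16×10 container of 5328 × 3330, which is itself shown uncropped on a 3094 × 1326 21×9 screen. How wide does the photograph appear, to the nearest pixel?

1768 px

Inside the 5328×3330 canvas the photograph is height-limited at 4440.00 × 3330.00.
16×10 in 3094×1326: fills the height, so the intermediate becomes 2121.60 × 1326.00 — a scale of ×0.3982.
So the photograph's width is 4440.00 × 0.3982 ≈ 1768.00.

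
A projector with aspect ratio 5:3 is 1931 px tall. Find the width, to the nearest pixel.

3218 px

Width = 1931 × 5/3 = 3218.33.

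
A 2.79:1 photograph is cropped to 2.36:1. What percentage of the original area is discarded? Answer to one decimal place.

2.36:1 is narrower than 2.79:1, so the crop keeps the full height and trims the width.
(2.360)/(2.790) ≈ 0.846 of the area survives, leaving 15.41% discarded.

15.4%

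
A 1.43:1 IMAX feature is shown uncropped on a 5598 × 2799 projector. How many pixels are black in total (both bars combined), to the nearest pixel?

1.43:1 IMAX is narrower than Univisium 2:1, so it spans the full height.
Content width = 2799 × 1.430 ≈ 4002.5700 px.
5598 − 4002.5700 = 1595.4300 px of bars.
Bar area = 1595.4300 × 2799 ≈ 4465609 px.

4465609 pixels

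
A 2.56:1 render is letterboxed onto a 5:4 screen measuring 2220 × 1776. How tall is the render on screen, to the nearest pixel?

867 px

Since 2.560 > 1.250, the render is width-limited.
The render is 2220 / 2.560 ≈ 867.19 px tall.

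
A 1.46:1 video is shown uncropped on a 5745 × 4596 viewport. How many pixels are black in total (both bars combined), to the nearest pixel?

3797838 pixels

1.46:1 is wider than 5:4, so it spans the full width.
That makes the image 3934.9315 px tall (5745 / 1.460).
Leftover height: 4596 − 3934.9315 = 661.0685 px.
That's 661.0685 × 5745 ≈ 3797838 black pixels.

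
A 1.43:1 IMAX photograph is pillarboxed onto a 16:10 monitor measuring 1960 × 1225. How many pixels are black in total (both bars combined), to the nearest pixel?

Since 1.430 < 1.600, the photograph is height-limited.
The photograph is 1225 × 1.430 ≈ 1751.7500 px wide.
1960 − 1751.7500 = 208.2500 px of bars.
Across the 1225-px span: 208.2500 × 1225 ≈ 255106 px.

255106 pixels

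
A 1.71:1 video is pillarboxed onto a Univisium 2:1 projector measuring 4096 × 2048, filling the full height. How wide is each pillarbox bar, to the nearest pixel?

Content width = 2048 × 1.710 ≈ 3502.08 px.
4096 − 3502.08 = 593.92 px of bars (296.96 each).

297 px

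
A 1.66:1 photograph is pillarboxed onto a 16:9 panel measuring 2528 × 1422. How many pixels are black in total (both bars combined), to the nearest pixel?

238157 pixels

Since 1.660 < 1.778, the photograph is height-limited.
Content width = 1422 × 1.660 ≈ 2360.5200 px.
2528 − 2360.5200 = 167.4800 px of bars.
That's 167.4800 × 1422 ≈ 238157 black pixels.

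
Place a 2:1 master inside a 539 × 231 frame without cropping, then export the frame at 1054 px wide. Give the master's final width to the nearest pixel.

Fitted into 539×231, the master spans the height; its width is 231 × 2/1 ≈ 462.00 px.
Scaling 539 → 1054 is ×1.9555, so the width becomes 462.00 × 1.9555 ≈ 903.43 px.

903 px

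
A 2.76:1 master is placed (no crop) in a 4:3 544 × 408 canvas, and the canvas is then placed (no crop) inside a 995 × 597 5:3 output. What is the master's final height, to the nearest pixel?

288 px

First fit — 2.76:1 into 544×408 spans the width: 544.00 × 197.10.
The 4:3 canvas is height-limited in 995×597, giving 796.00 × 597.00; scale factor 1.4632.
So the master's height is 197.10 × 1.4632 ≈ 288.41.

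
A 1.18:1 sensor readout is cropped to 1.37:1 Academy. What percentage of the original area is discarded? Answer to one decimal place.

13.9%

Going from 1.18:1 to 1.37:1 Academy means cutting height while keeping width.
Fraction kept = (1.180)/(1.370) ≈ 86.13%, so 13.87% is lost.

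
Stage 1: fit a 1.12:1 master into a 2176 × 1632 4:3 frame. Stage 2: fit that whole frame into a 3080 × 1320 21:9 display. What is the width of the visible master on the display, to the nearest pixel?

Inside the 2176×1632 canvas the master is height-limited at 1827.84 × 1632.00.
Second fit — the 4:3 canvas into 3080×1320 spans the height: 1760.00 × 1320.00 (×0.8088 from 2176×1632).
So the master's width is 1827.84 × 0.8088 ≈ 1478.40.

1478 px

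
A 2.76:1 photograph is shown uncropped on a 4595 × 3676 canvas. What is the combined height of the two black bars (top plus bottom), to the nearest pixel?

2011 px

2.76:1 (2.760) > 5:4 (1.250), so the photograph fills the width.
Content height = 4595 / 2.760 ≈ 1664.86 px.
Black = 3676 − 1664.86 = 2011.14 px.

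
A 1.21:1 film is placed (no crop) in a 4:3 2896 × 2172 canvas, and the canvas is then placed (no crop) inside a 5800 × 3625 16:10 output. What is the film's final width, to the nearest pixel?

4386 px

1.21:1 in 2896×2172: fills the height, so the film is 2628.12 × 2172.00.
The 4:3 canvas is height-limited in 5800×3625, giving 4833.33 × 3625.00; scale factor 1.6690.
So the film's width is 2628.12 × 1.6690 ≈ 4386.25.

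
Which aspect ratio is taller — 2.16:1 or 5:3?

5:3

2.16 and 5:3 = 1.667; 2.16 > 1.667. The smaller width-to-height ratio is the taller frame.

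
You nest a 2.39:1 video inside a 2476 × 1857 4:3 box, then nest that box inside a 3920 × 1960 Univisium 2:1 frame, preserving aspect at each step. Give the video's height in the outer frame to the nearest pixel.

2.39:1 in 2476×1857: fills the width, so the video is 2476.00 × 1035.98.
4:3 in 3920×1960: fills the height, so the intermediate becomes 2613.33 × 1960.00 — a scale of ×1.0555.
Applying the same ×1.0555: 1035.98 → 1093.44.

1093 px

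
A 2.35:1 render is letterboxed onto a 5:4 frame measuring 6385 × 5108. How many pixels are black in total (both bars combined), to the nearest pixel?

15266399 pixels

2.35:1 is wider than 5:4, so it spans the full width.
Content height = 6385 / 2.350 ≈ 2717.0213 px.
Leftover height: 5108 − 2717.0213 = 2390.9787 px.
Bar area = 2390.9787 × 6385 ≈ 15266399 px.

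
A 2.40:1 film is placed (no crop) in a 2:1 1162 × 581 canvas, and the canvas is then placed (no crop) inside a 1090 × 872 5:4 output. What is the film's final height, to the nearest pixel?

454 px

2.40:1 in 1162×581: fills the width, so the film is 1162.00 × 484.17.
The 2:1 canvas is width-limited in 1090×872, giving 1090.00 × 545.00; scale factor 0.9380.
The film scales with it: height 484.17 × 0.9380 ≈ 454.17.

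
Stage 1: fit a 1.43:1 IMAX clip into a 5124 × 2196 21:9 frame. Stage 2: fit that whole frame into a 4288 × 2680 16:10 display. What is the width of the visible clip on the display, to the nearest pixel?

2628 px

Inside the 5124×2196 canvas the clip is height-limited at 3140.28 × 2196.00.
21:9 in 4288×2680: fills the width, so the intermediate becomes 4288.00 × 1837.71 — a scale of ×0.8368.
Applying the same ×0.8368: 3140.28 → 2627.93.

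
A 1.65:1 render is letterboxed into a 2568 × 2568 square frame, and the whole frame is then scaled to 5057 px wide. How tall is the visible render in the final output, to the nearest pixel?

At 2568×2568 the render is width-limited, so height = 2568 / 1.650 ≈ 1556.36 px.
Resizing to 5057 px wide multiplies everything by 1.9692: 1556.36 → 3064.85 px.

3065 px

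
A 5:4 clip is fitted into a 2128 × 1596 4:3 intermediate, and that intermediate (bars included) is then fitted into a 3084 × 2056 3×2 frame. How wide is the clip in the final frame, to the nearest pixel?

Inside the 2128×1596 canvas the clip is height-limited at 1995.00 × 1596.00.
The 4:3 canvas is height-limited in 3084×2056, giving 2741.33 × 2056.00; scale factor 1.2882.
So the clip's width is 1995.00 × 1.2882 ≈ 2570.00.

2570 px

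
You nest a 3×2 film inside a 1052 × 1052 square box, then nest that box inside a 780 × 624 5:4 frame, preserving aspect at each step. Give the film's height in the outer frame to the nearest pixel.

3×2 in 1052×1052: fills the width, so the film is 1052.00 × 701.33.
square in 780×624: fills the height, so the intermediate becomes 624.00 × 624.00 — a scale of ×0.5932.
So the film's height is 701.33 × 0.5932 ≈ 416.00.

416 px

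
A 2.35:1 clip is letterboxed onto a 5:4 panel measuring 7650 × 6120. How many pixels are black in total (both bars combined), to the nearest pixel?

21914809 pixels

Since 2.350 > 1.250, the clip is width-limited.
Content height = 7650 / 2.350 ≈ 3255.3191 px.
Black = 6120 − 3255.3191 = 2864.6809 px.
Across the 7650-px span: 2864.6809 × 7650 ≈ 21914809 px.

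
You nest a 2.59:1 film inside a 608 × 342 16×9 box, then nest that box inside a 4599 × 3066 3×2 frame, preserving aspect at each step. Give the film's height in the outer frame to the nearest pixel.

Inside the 608×342 canvas the film is width-limited at 608.00 × 234.75.
The 16×9 canvas is width-limited in 4599×3066, giving 4599.00 × 2586.94; scale factor 7.5641.
So the film's height is 234.75 × 7.5641 ≈ 1775.68.

1776 px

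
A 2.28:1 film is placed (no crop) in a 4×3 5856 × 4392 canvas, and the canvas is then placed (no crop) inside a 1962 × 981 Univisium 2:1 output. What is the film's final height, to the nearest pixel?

574 px

2.28:1 in 5856×4392: fills the width, so the film is 5856.00 × 2568.42.
4×3 in 1962×981: fills the height, so the intermediate becomes 1308.00 × 981.00 — a scale of ×0.2234.
The film scales with it: height 2568.42 × 0.2234 ≈ 573.68.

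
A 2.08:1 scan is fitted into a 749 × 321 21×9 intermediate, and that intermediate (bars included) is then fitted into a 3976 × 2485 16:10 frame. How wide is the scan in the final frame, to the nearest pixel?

3544 px

Inside the 749×321 canvas the scan is height-limited at 667.68 × 321.00.
Second fit — the 21×9 canvas into 3976×2485 spans the width: 3976.00 × 1704.00 (×5.3084 from 749×321).
So the scan's width is 667.68 × 5.3084 ≈ 3544.32.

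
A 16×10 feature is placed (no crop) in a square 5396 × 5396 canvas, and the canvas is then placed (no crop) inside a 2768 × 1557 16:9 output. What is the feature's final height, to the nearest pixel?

973 px

16×10 in 5396×5396: fills the width, so the feature is 5396.00 × 3372.50.
square in 2768×1557: fills the height, so the intermediate becomes 1557.00 × 1557.00 — a scale of ×0.2885.
So the feature's height is 3372.50 × 0.2885 ≈ 973.12.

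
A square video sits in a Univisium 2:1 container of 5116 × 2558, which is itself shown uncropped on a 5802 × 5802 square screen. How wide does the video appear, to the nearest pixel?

2901 px

Inside the 5116×2558 canvas the video is height-limited at 2558.00 × 2558.00.
Univisium 2:1 in 5802×5802: fills the width, so the intermediate becomes 5802.00 × 2901.00 — a scale of ×1.1341.
The video scales with it: width 2558.00 × 1.1341 ≈ 2901.00.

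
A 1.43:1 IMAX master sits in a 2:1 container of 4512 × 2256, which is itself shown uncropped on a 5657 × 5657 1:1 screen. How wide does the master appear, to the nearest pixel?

4045 px

First fit — 1.43:1 IMAX into 4512×2256 spans the height: 3226.08 × 2256.00.
Second fit — the 2:1 canvas into 5657×5657 spans the width: 5657.00 × 2828.50 (×1.2538 from 4512×2256).
The master scales with it: width 3226.08 × 1.2538 ≈ 4044.76.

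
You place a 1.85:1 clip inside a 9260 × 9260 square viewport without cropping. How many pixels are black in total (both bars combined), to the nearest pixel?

Since 1.850 > 1.000, the clip is width-limited.
That makes the image 5005.4054 px tall (9260 / 1.850).
Leftover height: 9260 − 5005.4054 = 4254.5946 px.
Across the 9260-px span: 4254.5946 × 9260 ≈ 39397546 px.

39397546 pixels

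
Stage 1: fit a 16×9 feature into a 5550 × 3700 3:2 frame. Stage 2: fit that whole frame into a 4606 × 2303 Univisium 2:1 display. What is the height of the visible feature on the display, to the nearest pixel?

1943 px

First fit — 16×9 into 5550×3700 spans the width: 5550.00 × 3121.88.
Second fit — the 3:2 canvas into 4606×2303 spans the height: 3454.50 × 2303.00 (×0.6224 from 5550×3700).
The feature scales with it: height 3121.88 × 0.6224 ≈ 1943.16.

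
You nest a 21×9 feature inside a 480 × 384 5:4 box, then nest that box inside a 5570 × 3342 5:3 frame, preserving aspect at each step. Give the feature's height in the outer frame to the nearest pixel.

1790 px

First fit — 21×9 into 480×384 spans the width: 480.00 × 205.71.
Second fit — the 5:4 canvas into 5570×3342 spans the height: 4177.50 × 3342.00 (×8.7031 from 480×384).
So the feature's height is 205.71 × 8.7031 ≈ 1790.36.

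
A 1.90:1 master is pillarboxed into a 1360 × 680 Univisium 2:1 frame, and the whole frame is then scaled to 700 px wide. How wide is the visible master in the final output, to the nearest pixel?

In the 1360×680 frame the master fills the height: width = 680 × 1.900 ≈ 1292.00 px.
The frame scales by 700/1360 = 0.5147; 1292.00 × 0.5147 ≈ 665.00 px.

665 px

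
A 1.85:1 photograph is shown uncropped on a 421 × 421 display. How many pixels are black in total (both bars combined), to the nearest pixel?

81435 pixels

1.85:1 (1.850) > 1:1 (1.000), so the photograph fills the width.
That makes the image 227.5676 px tall (421 / 1.850).
Leftover height: 421 − 227.5676 = 193.4324 px.
That's 193.4324 × 421 ≈ 81435 black pixels.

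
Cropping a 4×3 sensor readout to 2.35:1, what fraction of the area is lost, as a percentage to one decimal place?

Going from 4×3 to 2.35:1 means cutting height while keeping width.
(1.333)/(2.350) ≈ 0.567 of the area survives, leaving 43.26% discarded.

43.3%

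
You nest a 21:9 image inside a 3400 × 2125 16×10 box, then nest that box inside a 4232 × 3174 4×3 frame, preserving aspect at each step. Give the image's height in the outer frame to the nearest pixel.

1814 px

Inside the 3400×2125 canvas the image is width-limited at 3400.00 × 1457.14.
Second fit — the 16×10 canvas into 4232×3174 spans the width: 4232.00 × 2645.00 (×1.2447 from 3400×2125).
Applying the same ×1.2447: 1457.14 → 1813.71.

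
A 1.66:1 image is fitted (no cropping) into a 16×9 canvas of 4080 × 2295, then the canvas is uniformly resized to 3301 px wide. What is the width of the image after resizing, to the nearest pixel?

At 4080×2295 the image is height-limited, so width = 2295 × 1.660 ≈ 3809.70 px.
The frame scales by 3301/4080 = 0.8091; 3809.70 × 0.8091 ≈ 3082.31 px.

3082 px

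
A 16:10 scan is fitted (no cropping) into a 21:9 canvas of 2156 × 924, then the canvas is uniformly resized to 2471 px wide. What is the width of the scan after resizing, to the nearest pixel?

1694 px

In the 2156×924 frame the scan fills the height: width = 924 × 16/10 ≈ 1478.40 px.
Scaling 2156 → 2471 is ×1.1461, so the width becomes 1478.40 × 1.1461 ≈ 1694.40 px.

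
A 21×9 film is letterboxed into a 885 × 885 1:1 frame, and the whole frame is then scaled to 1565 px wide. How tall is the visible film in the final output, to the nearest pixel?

671 px

At 885×885 the film is width-limited, so height = 885 × 9/21 ≈ 379.29 px.
Scaling 885 → 1565 is ×1.7684, so the height becomes 379.29 × 1.7684 ≈ 670.71 px.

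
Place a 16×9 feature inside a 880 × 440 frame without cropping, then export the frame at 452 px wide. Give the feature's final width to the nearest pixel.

402 px

At 880×440 the feature is height-limited, so width = 440 × 16/9 ≈ 782.22 px.
The frame scales by 452/880 = 0.5136; 782.22 × 0.5136 ≈ 401.78 px.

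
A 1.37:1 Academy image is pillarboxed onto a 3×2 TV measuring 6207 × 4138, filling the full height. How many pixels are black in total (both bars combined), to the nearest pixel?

2225996 pixels

Content width = 4138 × 1.370 ≈ 5669.0600 px.
6207 − 5669.0600 = 537.9400 px of bars.
Across the 4138-px span: 537.9400 × 4138 ≈ 2225996 px.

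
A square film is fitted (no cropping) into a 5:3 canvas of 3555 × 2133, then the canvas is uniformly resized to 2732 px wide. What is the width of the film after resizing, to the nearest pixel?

1639 px

Fitted into 3555×2133, the film spans the height; its width is 2133 × 1/1 ≈ 2133.00 px.
The frame scales by 2732/3555 = 0.7685; 2133.00 × 0.7685 ≈ 1639.20 px.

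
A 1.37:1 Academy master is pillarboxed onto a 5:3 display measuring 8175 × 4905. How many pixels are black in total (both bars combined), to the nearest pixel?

Since 1.370 < 1.667, the master is height-limited.
Content width = 4905 × 1.370 ≈ 6719.8500 px.
8175 − 6719.8500 = 1455.1500 px of bars.
That's 1455.1500 × 4905 ≈ 7137511 black pixels.

7137511 pixels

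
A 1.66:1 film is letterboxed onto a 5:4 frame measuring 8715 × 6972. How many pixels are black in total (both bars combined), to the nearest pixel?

1.66:1 (1.660) > 5:4 (1.250), so the film fills the width.
That makes the image 5250.0000 px tall (8715 / 1.660).
6972 − 5250.0000 = 1722.0000 px of bars.
Across the 8715-px span: 1722.0000 × 8715 ≈ 15007230 px.

15007230 pixels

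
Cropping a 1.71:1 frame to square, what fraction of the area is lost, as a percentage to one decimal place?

Going from 1.71:1 to square means cutting width while keeping height.
(1.000)/(1.710) ≈ 0.585 of the area survives, leaving 41.52% discarded.

41.5%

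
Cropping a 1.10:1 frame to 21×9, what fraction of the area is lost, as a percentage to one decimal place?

21×9 is wider than 1.10:1, so the crop keeps the full width and trims the height.
Fraction kept = (1.100)/(2.333) ≈ 47.14%, so 52.86% is lost.

52.9%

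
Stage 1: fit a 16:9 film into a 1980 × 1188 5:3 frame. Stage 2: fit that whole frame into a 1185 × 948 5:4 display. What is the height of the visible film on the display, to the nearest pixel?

667 px

Inside the 1980×1188 canvas the film is width-limited at 1980.00 × 1113.75.
Second fit — the 5:3 canvas into 1185×948 spans the width: 1185.00 × 711.00 (×0.5985 from 1980×1188).
So the film's height is 1113.75 × 0.5985 ≈ 666.56.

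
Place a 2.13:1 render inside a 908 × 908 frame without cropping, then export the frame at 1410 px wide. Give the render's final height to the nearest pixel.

662 px

At 908×908 the render is width-limited, so height = 908 / 2.130 ≈ 426.29 px.
Resizing to 1410 px wide multiplies everything by 1.5529: 426.29 → 661.97 px.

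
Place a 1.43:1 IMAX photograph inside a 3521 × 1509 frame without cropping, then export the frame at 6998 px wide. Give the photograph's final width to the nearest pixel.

4289 px

At 3521×1509 the photograph is height-limited, so width = 1509 × 1.430 ≈ 2157.87 px.
Resizing to 6998 px wide multiplies everything by 1.9875: 2157.87 → 4288.77 px.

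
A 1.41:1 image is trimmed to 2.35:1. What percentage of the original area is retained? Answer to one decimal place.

60.0%

The width stays; only height is cut (since 2.35:1 is wider than 1.41:1).
Fraction kept = (1.410)/(2.350) ≈ 60.00%.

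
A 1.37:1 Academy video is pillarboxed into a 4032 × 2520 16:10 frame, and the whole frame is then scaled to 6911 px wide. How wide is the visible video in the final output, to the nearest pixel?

5918 px

In the 4032×2520 frame the video fills the height: width = 2520 × 1.370 ≈ 3452.40 px.
Scaling 4032 → 6911 is ×1.7140, so the width becomes 3452.40 × 1.7140 ≈ 5917.54 px.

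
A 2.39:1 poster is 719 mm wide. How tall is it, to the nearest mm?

301 mm

At 2.39:1, 719 / 2.390 ≈ 300.84.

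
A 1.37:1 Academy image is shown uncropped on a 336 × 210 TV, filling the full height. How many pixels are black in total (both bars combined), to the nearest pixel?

10143 pixels

That makes the image 287.7000 px wide (210 × 1.370).
336 − 287.7000 = 48.3000 px of bars.
Across the 210-px span: 48.3000 × 210 ≈ 10143 px.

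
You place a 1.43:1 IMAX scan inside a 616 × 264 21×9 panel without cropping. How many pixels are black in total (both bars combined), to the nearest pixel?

62959 pixels

1.43:1 IMAX (1.430) < 21×9 (2.333), so the scan fills the height.
Content width = 264 × 1.430 ≈ 377.5200 px.
Leftover width: 616 − 377.5200 = 238.4800 px.
Bar area = 238.4800 × 264 ≈ 62959 px.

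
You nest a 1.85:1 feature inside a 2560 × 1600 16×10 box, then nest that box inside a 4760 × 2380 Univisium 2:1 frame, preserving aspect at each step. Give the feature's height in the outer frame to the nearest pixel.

2058 px

1.85:1 in 2560×1600: fills the width, so the feature is 2560.00 × 1383.78.
Second fit — the 16×10 canvas into 4760×2380 spans the height: 3808.00 × 2380.00 (×1.4875 from 2560×1600).
So the feature's height is 1383.78 × 1.4875 ≈ 2058.38.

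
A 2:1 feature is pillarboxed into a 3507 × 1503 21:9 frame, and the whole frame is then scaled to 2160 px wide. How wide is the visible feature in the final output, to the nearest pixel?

1851 px

Fitted into 3507×1503, the feature spans the height; its width is 1503 × 2/1 ≈ 3006.00 px.
The frame scales by 2160/3507 = 0.6159; 3006.00 × 0.6159 ≈ 1851.43 px.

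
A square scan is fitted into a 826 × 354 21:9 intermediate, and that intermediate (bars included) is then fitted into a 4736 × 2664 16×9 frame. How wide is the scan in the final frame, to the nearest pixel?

square in 826×354: fills the height, so the scan is 354.00 × 354.00.
Second fit — the 21:9 canvas into 4736×2664 spans the width: 4736.00 × 2029.71 (×5.7337 from 826×354).
Applying the same ×5.7337: 354.00 → 2029.71.

2030 px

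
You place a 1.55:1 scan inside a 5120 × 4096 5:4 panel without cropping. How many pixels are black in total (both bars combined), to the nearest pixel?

1.55:1 (1.550) > 5:4 (1.250), so the scan fills the width.
The scan is 5120 / 1.550 ≈ 3303.2258 px tall.
Black = 4096 − 3303.2258 = 792.7742 px.
Bar area = 792.7742 × 5120 ≈ 4059004 px.

4059004 pixels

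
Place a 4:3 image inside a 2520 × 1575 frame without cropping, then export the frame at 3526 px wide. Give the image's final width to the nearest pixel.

2938 px

In the 2520×1575 frame the image fills the height: width = 1575 × 4/3 ≈ 2100.00 px.
Resizing to 3526 px wide multiplies everything by 1.3992: 2100.00 → 2938.33 px.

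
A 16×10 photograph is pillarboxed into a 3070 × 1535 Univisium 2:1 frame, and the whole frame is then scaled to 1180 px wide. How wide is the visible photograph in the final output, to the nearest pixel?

944 px

Fitted into 3070×1535, the photograph spans the height; its width is 1535 × 16/10 ≈ 2456.00 px.
Resizing to 1180 px wide multiplies everything by 0.3844: 2456.00 → 944.00 px.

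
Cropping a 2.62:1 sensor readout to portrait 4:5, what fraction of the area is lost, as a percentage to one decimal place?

69.5%

portrait 4:5 is narrower than 2.62:1, so the crop keeps the full height and trims the width.
(0.800)/(2.620) ≈ 0.305 of the area survives, leaving 69.47% discarded.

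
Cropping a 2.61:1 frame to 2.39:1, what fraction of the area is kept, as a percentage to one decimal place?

2.39:1 is narrower than 2.61:1, so the crop keeps the full height and trims the width.
(2.390)/(2.610) ≈ 0.916 of the area survives.

91.6%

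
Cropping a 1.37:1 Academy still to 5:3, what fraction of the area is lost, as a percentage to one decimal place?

17.8%

Going from 1.37:1 Academy to 5:3 means cutting height while keeping width.
Area ratio = (1.370)/(1.667) = 82.20%; the remaining 17.80% is cropped out.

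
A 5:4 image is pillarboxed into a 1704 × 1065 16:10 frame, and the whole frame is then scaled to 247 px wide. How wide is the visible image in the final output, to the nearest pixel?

193 px

At 1704×1065 the image is height-limited, so width = 1065 × 5/4 ≈ 1331.25 px.
Scaling 1704 → 247 is ×0.1450, so the width becomes 1331.25 × 0.1450 ≈ 192.97 px.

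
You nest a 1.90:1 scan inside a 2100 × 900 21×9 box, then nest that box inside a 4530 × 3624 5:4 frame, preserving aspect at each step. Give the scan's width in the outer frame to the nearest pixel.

3689 px

Inside the 2100×900 canvas the scan is height-limited at 1710.00 × 900.00.
The 21×9 canvas is width-limited in 4530×3624, giving 4530.00 × 1941.43; scale factor 2.1571.
Applying the same ×2.1571: 1710.00 → 3688.71.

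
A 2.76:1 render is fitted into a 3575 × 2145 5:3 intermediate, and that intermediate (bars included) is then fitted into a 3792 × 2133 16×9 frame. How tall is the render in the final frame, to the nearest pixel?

First fit — 2.76:1 into 3575×2145 spans the width: 3575.00 × 1295.29.
Second fit — the 5:3 canvas into 3792×2133 spans the height: 3555.00 × 2133.00 (×0.9944 from 3575×2145).
Applying the same ×0.9944: 1295.29 → 1288.04.

1288 px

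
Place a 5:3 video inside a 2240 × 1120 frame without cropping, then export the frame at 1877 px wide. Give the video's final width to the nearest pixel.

1564 px

In the 2240×1120 frame the video fills the height: width = 1120 × 5/3 ≈ 1866.67 px.
Resizing to 1877 px wide multiplies everything by 0.8379: 1866.67 → 1564.17 px.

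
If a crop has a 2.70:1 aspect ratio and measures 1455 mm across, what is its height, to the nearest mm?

539 mm

1455 / 2.700 = 538.89.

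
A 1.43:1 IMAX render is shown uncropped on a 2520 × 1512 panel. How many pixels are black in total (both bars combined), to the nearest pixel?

541054 pixels

1.43:1 IMAX is narrower than 5:3, so it spans the full height.
Content width = 1512 × 1.430 ≈ 2162.1600 px.
Leftover width: 2520 − 2162.1600 = 357.8400 px.
Across the 1512-px span: 357.8400 × 1512 ≈ 541054 px.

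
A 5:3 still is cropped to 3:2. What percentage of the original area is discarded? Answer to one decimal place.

10.0%

3:2 is narrower than 5:3, so the crop keeps the full height and trims the width.
Fraction kept = (1.500)/(1.667) ≈ 90.00%, so 10.00% is lost.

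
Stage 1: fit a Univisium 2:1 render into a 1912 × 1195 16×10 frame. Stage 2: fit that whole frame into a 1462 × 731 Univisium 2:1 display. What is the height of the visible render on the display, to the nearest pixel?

First fit — Univisium 2:1 into 1912×1195 spans the width: 1912.00 × 956.00.
Second fit — the 16×10 canvas into 1462×731 spans the height: 1169.60 × 731.00 (×0.6117 from 1912×1195).
So the render's height is 956.00 × 0.6117 ≈ 584.80.

585 px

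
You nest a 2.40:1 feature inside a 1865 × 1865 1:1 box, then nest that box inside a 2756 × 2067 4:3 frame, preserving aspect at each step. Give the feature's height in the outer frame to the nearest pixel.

861 px

2.40:1 in 1865×1865: fills the width, so the feature is 1865.00 × 777.08.
The 1:1 canvas is height-limited in 2756×2067, giving 2067.00 × 2067.00; scale factor 1.1083.
Applying the same ×1.1083: 777.08 → 861.25.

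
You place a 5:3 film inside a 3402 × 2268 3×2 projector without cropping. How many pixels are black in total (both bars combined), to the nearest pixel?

771574 pixels

5:3 (1.667) > 3×2 (1.500), so the film fills the width.
The film is 3402 × 3/5 ≈ 2041.2000 px tall.
2268 − 2041.2000 = 226.8000 px of bars.
Bar area = 226.8000 × 3402 ≈ 771574 px.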